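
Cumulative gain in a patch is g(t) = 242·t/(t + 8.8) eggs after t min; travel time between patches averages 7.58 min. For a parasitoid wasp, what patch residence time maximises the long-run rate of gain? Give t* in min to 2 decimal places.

8.17 min

By the marginal value theorem, leave when the instantaneous gain rate g'(t) equals the habitat-wide average g(t)/(T + t).
g'(t) = 242·8.8/(t + 8.8)². Setting 242·8.8/(t+8.8)² = 242t/[(t+8.8)(7.58+t)] gives 8.8(7.58+t) = t(t+8.8), so t² = 8.8×7.58 = 66.7.
t* = √66.7 = 8.167 min.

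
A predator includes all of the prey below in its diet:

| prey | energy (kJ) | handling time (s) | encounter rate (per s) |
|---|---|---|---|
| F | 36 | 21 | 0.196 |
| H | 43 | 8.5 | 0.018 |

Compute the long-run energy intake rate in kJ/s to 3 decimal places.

1.486 kJ/s

Energy encountered per unit search time: 0.196×36 + 0.018×43 = 7.83 kJ/s.
Handling time per unit search time: 0.196×21 + 0.018×8.5 = 4.269.
Rate = 7.83/(1 + 4.269) = 1.486 kJ/s.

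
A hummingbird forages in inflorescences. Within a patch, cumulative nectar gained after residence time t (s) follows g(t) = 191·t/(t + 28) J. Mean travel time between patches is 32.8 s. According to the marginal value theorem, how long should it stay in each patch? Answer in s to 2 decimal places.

By the marginal value theorem, leave when the instantaneous gain rate g'(t) equals the habitat-wide average g(t)/(T + t).
g'(t) = 191·28/(t + 28)². Setting 191·28/(t+28)² = 191t/[(t+28)(32.8+t)] gives 28(32.8+t) = t(t+28), so t² = 28×32.8 = 918.4.
t* = √918.4 = 30.31 s.

30.31 s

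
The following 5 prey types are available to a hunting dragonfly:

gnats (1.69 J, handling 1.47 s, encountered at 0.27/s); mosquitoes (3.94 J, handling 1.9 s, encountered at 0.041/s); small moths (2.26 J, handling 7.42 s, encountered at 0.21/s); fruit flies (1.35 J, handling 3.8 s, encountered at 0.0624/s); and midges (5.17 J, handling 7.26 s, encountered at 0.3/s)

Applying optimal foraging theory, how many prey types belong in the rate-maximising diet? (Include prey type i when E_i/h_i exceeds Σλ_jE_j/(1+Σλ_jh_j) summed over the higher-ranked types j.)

3

E/h in descending order: mosquitoes 2.07, gnats 1.15, midges 0.712, fruit flies 0.355, small moths 0.305 J/s. The optimal diet is the largest prefix of this list for which every included type satisfies E_i/h_i > R on the types above it.
Rate on top 1: 0.1499. gnats: 1.15 > 0.1499 → include.
Rate on top 2: 0.4189. midges: 0.712 > 0.4189 → include.
Rate on top 3: 0.5937. fruit flies: 0.355 < 0.5937 → exclude; stop.
Optimal diet: mosquitoes, gnats, midges — 3 of 5 types.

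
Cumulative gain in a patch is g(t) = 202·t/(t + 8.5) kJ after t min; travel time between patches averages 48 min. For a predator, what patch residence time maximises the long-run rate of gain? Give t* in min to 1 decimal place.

By the marginal value theorem, leave when the instantaneous gain rate g'(t) equals the habitat-wide average g(t)/(T + t).
g'(t) = 202·8.5/(t + 8.5)². Setting 202·8.5/(t+8.5)² = 202t/[(t+8.5)(48+t)] gives 8.5(48+t) = t(t+8.5), so t² = 8.5×48 = 408.
t* = √408 = 20.2 min.

20.2 min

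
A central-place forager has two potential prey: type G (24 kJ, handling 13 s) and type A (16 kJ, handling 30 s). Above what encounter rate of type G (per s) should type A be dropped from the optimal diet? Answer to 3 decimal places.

0.031 per s

At the threshold, the rate on type G alone equals the profitability of type A: λ·24/(1 + λ·13) = 16/30 = 0.5333.
Rearranging, λ(24 − 0.5333×13) = 0.5333, so λ = 0.5333/17.07 = 0.03125 per s.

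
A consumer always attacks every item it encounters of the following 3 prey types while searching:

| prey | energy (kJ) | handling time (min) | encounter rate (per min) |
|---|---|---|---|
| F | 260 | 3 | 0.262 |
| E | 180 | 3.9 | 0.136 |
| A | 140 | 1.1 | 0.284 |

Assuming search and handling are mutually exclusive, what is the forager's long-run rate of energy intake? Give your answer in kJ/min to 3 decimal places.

50.350 kJ/min

Energy encountered per unit search time: 0.262×260 + 0.136×180 + 0.284×140 = 132.4 kJ/min.
Handling time per unit search time: 0.262×3 + 0.136×3.9 + 0.284×1.1 = 1.629.
Rate = 132.4/(1 + 1.629) = 50.35 kJ/min.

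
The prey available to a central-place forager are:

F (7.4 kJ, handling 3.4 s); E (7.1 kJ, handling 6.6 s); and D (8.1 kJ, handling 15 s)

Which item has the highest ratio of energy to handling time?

F

Profitability E/h (kJ/s): F = 7.4/3.4 = 2.18, E = 7.1/6.6 = 1.08, D = 8.1/15 = 0.54.
Ranked: F > E > D.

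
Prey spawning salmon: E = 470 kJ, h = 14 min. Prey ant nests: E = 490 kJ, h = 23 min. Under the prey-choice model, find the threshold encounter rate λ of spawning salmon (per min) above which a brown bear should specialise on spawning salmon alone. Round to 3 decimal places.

0.124 per min

The zero-one rule: include ant nests iff E₂/h₂ > λE₁/(1+λh₁). Equality gives the switch point.
λE₁h₂ = E₂ + λE₂h₁ ⇒ λ = E₂/(E₁h₂ − E₂h₁) = 490/(1.081e+04 − 6860) = 0.1241 per min.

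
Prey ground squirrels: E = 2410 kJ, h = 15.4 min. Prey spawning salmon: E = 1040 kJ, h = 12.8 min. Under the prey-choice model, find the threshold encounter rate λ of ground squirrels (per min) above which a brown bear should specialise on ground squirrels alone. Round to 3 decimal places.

The zero-one rule: include spawning salmon iff E₂/h₂ > λE₁/(1+λh₁). Equality gives the switch point.
λE₁h₂ = E₂ + λE₂h₁ ⇒ λ = E₂/(E₁h₂ − E₂h₁) = 1040/(3.085e+04 − 1.602e+04) = 0.07012 per min.

0.070 per min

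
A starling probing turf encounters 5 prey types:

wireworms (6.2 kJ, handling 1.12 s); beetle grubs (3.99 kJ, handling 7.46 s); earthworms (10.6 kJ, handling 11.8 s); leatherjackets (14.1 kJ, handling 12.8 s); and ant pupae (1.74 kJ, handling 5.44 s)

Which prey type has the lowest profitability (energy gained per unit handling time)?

Profitability E/h (kJ/s): wireworms = 6.2/1.12 = 5.54, beetle grubs = 3.99/7.46 = 0.535, earthworms = 10.6/11.8 = 0.898, leatherjackets = 14.1/12.8 = 1.1, ant pupae = 1.74/5.44 = 0.32.
Ranked: wireworms > leatherjackets > earthworms > beetle grubs > ant pupae.

ant pupae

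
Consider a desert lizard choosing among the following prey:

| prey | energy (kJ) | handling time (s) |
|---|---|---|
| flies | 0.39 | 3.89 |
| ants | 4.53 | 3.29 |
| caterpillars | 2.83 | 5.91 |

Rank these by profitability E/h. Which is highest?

In descending order of E/h:
ants: 4.53/3.29 = 1.38 kJ/s
caterpillars: 2.83/5.91 = 0.479 kJ/s
flies: 0.39/3.89 = 0.1 kJ/s

ants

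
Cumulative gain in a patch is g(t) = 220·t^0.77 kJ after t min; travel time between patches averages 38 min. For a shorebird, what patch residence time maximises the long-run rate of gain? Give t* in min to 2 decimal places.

127.22 min

Maximise g(t)/(T+t): set derivative to zero → g'(t)(T+t) = g(t).
g'(t) = 0.77·220·t^-0.23. Setting 0.77·220·t^-0.23 = 220·t^0.77/(38+t) gives 0.77(38+t) = t, so 0.23·t = 0.77×38.
t* = 0.77×38/0.23 = 127.2 min.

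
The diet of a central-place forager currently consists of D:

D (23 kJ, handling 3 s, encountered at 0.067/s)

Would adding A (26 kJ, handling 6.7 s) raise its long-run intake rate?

Current rate: (0.067×23)/(1 + 0.067×3) = 1.283 kJ/s.
A: E/h = 26/6.7 = 3.881 kJ/s.
Since 3.881 > R, including A increases the long-run rate.

Yes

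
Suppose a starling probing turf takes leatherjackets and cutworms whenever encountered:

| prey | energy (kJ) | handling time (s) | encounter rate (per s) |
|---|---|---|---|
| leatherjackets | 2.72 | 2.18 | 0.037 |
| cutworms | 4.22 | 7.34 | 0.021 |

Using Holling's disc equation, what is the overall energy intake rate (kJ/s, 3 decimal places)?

R = Σλ_iE_i / (1 + Σλ_ih_i)
Numerator: 0.037×2.72 + 0.021×4.22 = 0.1893
Denominator: 1 + 0.037×2.18 + 0.021×7.34 = 1.235
R = 0.1893/1.235 = 0.1533 kJ/s

0.153 kJ/s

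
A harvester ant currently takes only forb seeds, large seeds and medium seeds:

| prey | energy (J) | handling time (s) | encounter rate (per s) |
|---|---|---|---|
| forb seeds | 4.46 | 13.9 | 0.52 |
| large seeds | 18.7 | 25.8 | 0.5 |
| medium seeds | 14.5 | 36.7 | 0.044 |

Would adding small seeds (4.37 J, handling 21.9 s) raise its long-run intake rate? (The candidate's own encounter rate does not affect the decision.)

Current rate: (0.52×4.46 + 0.5×18.7 + 0.044×14.5)/(1 + 0.52×13.9 + 0.5×25.8 + 0.044×36.7) = 0.5411 J/s.
small seeds: E/h = 4.37/21.9 = 0.1995 J/s.
Since 0.1995 < R, time spent handling small seeds is better spent searching.

No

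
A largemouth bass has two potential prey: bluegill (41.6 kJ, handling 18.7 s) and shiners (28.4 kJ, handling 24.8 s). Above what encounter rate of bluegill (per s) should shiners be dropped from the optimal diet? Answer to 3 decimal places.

0.057 per s

Drop shiners once their profitability E₂/h₂ falls below the rate achievable on bluegill alone: E₂/h₂ = λE₁/(1 + λh₁).
Solve for λ: λE₁h₂ = E₂(1 + λh₁) → λ(E₁h₂ − E₂h₁) = E₂ → λ = E₂/(E₁h₂ − E₂h₁).
λ = 28.4/(41.6×24.8 − 28.4×18.7) = 28.4/500.6 = 0.05673 per s.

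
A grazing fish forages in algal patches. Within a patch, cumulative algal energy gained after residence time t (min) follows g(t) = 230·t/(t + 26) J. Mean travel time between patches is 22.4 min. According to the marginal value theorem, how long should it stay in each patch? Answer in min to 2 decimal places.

24.13 min

Optimal t* satisfies g'(t*) = g(t*)/(T + t*).
g'(t) = 230·26/(t + 26)². Setting 230·26/(t+26)² = 230t/[(t+26)(22.4+t)] gives 26(22.4+t) = t(t+26), so t² = 26×22.4 = 582.4.
t* = √582.4 = 24.13 min.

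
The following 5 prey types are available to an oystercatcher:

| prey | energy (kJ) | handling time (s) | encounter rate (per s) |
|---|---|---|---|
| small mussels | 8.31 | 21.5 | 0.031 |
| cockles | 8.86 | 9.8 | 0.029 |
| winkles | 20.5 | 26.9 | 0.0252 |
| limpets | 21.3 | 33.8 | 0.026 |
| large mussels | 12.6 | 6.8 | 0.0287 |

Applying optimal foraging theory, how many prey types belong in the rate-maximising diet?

Rank by E/h (kJ/s): large mussels 1.85, cockles 0.904, winkles 0.762, limpets 0.63, small mussels 0.387. Include each in turn until the next type's E/h falls below the running intake rate.
Rate on top 1: 0.3026. cockles: 0.904 > 0.3026 → include.
Rate on top 2: 0.4181. winkles: 0.762 > 0.4181 → include.
Rate on top 3: 0.5262. limpets: 0.63 > 0.5262 → include.
Rate on top 4: 0.5563. small mussels: 0.387 < 0.5563 → exclude; stop.
Optimal diet: large mussels, cockles, winkles, limpets — 4 of 5 types.

4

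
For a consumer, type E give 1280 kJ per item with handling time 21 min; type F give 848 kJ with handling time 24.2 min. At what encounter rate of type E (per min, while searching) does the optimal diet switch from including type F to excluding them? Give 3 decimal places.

0.064 per min

At the threshold, the rate on type E alone equals the profitability of type F: λ·1280/(1 + λ·21) = 848/24.2 = 35.04.
Rearranging, λ(1280 − 35.04×21) = 35.04, so λ = 35.04/544.1 = 0.0644 per min.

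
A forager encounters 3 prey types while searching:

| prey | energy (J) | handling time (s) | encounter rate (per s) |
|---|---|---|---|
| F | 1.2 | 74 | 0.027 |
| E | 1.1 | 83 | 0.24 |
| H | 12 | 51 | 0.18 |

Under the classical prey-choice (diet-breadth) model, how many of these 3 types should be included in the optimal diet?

1

Profitabilities (E/h, J/s): H 0.235, F 0.0162, E 0.0133. Add prey in this order while the next type's profitability exceeds the intake rate on those already taken.
Rate on top 1: 0.2122. F: 0.0162 < 0.2122 → exclude; stop.
Optimal diet: H — 1 of 3 types.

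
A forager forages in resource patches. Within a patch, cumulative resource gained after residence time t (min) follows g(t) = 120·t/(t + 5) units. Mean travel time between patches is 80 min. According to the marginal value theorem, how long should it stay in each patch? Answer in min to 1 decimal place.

Maximise g(t)/(T+t): set derivative to zero → g'(t)(T+t) = g(t).
g'(t) = 120·5/(t + 5)². Setting 120·5/(t+5)² = 120t/[(t+5)(80+t)] gives 5(80+t) = t(t+5), so t² = 5×80 = 400.
t* = √400 = 20 min.

20.0 min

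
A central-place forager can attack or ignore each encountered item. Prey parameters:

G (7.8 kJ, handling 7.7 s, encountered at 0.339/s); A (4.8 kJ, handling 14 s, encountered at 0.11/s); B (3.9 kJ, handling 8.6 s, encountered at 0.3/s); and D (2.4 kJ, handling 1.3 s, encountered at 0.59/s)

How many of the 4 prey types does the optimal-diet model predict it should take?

2

Rank by E/h (kJ/s): D 1.85, G 1.01, B 0.453, A 0.343. Include each in turn until the next type's E/h falls below the running intake rate.
Rate on top 1: 0.8014. G: 1.01 > 0.8014 → include.
Rate on top 2: 0.9276. B: 0.453 < 0.9276 → exclude; stop.
Optimal diet: D, G — 2 of 4 types.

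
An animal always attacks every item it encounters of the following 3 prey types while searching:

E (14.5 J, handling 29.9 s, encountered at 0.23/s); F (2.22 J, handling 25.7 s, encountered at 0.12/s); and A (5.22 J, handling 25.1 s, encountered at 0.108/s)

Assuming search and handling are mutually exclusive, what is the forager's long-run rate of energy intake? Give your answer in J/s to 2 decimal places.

0.30 J/s

R = Σλ_iE_i / (1 + Σλ_ih_i)
Numerator: 0.23×14.5 + 0.12×2.22 + 0.108×5.22 = 4.165
Denominator: 1 + 0.23×29.9 + 0.12×25.7 + 0.108×25.1 = 13.67
R = 4.165/13.67 = 0.3047 J/s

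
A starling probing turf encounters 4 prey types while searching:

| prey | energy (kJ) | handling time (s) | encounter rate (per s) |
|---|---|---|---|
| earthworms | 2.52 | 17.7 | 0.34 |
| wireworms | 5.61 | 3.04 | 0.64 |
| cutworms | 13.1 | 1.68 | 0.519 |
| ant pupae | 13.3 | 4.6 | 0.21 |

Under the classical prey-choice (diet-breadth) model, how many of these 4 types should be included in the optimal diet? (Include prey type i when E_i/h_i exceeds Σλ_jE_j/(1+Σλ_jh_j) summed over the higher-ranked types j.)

1

Rank by E/h (kJ/s): cutworms 7.8, ant pupae 2.89, wireworms 1.85, earthworms 0.142. Include each in turn until the next type's E/h falls below the running intake rate.
Rate on top 1: 3.632. ant pupae: 2.89 < 3.632 → exclude; stop.
Optimal diet: cutworms — 1 of 4 types.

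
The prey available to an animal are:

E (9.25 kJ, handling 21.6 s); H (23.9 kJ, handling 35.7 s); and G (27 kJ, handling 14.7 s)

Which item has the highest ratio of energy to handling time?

Profitability E/h (kJ/s): E = 9.25/21.6 = 0.428, H = 23.9/35.7 = 0.669, G = 27/14.7 = 1.84.
Ranked: G > H > E.

G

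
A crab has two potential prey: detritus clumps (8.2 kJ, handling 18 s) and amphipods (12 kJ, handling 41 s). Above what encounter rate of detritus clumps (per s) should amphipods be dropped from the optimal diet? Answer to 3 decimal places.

The zero-one rule: include amphipods iff E₂/h₂ > λE₁/(1+λh₁). Equality gives the switch point.
λE₁h₂ = E₂ + λE₂h₁ ⇒ λ = E₂/(E₁h₂ − E₂h₁) = 12/(336.2 − 216) = 0.09983 per s.

0.100 per s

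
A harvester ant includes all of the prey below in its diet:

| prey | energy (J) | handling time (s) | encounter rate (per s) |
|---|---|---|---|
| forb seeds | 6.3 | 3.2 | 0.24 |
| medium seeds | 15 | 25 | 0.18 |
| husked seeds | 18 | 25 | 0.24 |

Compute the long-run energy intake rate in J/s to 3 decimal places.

0.695 J/s

R = Σλ_iE_i / (1 + Σλ_ih_i)
Numerator: 0.24×6.3 + 0.18×15 + 0.24×18 = 8.532
Denominator: 1 + 0.24×3.2 + 0.18×25 + 0.24×25 = 12.27
R = 8.532/12.27 = 0.6955 J/s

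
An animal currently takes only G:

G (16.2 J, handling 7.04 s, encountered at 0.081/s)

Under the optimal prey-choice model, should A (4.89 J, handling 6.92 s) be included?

Intake rate on the current diet: R = (0.081×16.2) / (1 + 0.081×7.04) = 1.312/1.57 = 0.8357 J/s.
Profitability of A: 4.89/6.92 = 0.7066 J/s.
0.7066 < 0.8357, so adding A would lower the average — exclude it.

No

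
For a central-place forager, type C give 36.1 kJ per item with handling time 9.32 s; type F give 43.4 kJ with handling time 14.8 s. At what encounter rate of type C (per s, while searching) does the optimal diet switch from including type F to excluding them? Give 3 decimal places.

0.334 per s

At the threshold, the rate on type C alone equals the profitability of type F: λ·36.1/(1 + λ·9.32) = 43.4/14.8 = 2.932.
Rearranging, λ(36.1 − 2.932×9.32) = 2.932, so λ = 2.932/8.77 = 0.3344 per s.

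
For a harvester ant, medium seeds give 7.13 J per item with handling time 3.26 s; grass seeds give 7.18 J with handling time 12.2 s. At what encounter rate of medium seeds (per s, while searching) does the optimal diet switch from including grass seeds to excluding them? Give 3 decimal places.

0.113 per s

The zero-one rule: include grass seeds iff E₂/h₂ > λE₁/(1+λh₁). Equality gives the switch point.
λE₁h₂ = E₂ + λE₂h₁ ⇒ λ = E₂/(E₁h₂ − E₂h₁) = 7.18/(86.99 − 23.41) = 0.1129 per s.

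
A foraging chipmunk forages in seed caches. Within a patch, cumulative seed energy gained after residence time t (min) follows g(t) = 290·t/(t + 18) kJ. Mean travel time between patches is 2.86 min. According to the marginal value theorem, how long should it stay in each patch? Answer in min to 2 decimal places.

7.17 min

By the marginal value theorem, leave when the instantaneous gain rate g'(t) equals the habitat-wide average g(t)/(T + t).
g'(t) = 290·18/(t + 18)². Setting 290·18/(t+18)² = 290t/[(t+18)(2.86+t)] gives 18(2.86+t) = t(t+18), so t² = 18×2.86 = 51.48.
t* = √51.48 = 7.175 min.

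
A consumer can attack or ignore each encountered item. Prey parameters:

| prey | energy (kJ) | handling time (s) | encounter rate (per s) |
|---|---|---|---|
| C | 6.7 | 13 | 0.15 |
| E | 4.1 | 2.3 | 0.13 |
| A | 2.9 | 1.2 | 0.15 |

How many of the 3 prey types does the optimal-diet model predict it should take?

E/h in descending order: A 2.42, E 1.78, C 0.515 kJ/s. The optimal diet is the largest prefix of this list for which every included type satisfies E_i/h_i > R on the types above it.
Rate on top 1: 0.3686. E: 1.78 > 0.3686 → include.
Rate on top 2: 0.6545. C: 0.515 < 0.6545 → exclude; stop.
Optimal diet: A, E — 2 of 3 types.

2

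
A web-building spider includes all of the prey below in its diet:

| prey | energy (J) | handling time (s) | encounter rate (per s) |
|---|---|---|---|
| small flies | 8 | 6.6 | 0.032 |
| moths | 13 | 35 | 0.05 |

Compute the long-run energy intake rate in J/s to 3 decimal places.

0.306 J/s

R = Σλ_iE_i / (1 + Σλ_ih_i)
Numerator: 0.032×8 + 0.05×13 = 0.906
Denominator: 1 + 0.032×6.6 + 0.05×35 = 2.961
R = 0.906/2.961 = 0.306 J/s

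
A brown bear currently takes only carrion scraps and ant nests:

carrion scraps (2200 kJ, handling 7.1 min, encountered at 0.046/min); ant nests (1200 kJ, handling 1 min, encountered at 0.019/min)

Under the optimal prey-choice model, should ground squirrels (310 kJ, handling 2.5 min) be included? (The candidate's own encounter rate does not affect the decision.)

Current rate: (0.046×2200 + 0.019×1200)/(1 + 0.046×7.1 + 0.019×1) = 92.15 kJ/min.
ground squirrels: E/h = 310/2.5 = 124 kJ/min.
Since 124 > R, including ground squirrels increases the long-run rate.

Yes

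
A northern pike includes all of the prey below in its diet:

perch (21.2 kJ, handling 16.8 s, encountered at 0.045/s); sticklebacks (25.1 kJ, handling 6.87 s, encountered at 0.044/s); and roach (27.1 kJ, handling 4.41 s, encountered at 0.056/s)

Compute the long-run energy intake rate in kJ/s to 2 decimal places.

1.55 kJ/s

R = Σλ_iE_i / (1 + Σλ_ih_i)
Numerator: 0.045×21.2 + 0.044×25.1 + 0.056×27.1 = 3.576
Denominator: 1 + 0.045×16.8 + 0.044×6.87 + 0.056×4.41 = 2.305
R = 3.576/2.305 = 1.551 kJ/s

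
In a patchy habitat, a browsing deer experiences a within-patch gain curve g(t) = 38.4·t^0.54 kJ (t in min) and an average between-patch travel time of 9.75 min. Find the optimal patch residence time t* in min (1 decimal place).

11.4 min

By the marginal value theorem, leave when the instantaneous gain rate g'(t) equals the habitat-wide average g(t)/(T + t).
g'(t) = 0.54·38.4·t^-0.46. Setting 0.54·38.4·t^-0.46 = 38.4·t^0.54/(9.75+t) gives 0.54(9.75+t) = t, so 0.46·t = 0.54×9.75.
t* = 0.54×9.75/0.46 = 11.45 min.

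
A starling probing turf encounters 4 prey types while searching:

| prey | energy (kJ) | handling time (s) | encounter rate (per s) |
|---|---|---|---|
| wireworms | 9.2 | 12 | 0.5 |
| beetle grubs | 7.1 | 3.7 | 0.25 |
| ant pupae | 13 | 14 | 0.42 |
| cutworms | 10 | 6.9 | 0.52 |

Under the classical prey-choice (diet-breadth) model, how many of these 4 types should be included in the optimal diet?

Profitabilities (E/h, kJ/s): beetle grubs 1.92, cutworms 1.45, ant pupae 0.929, wireworms 0.767. Add prey in this order while the next type's profitability exceeds the intake rate on those already taken.
Rate on top 1: 0.9221. cutworms: 1.45 > 0.9221 → include.
Rate on top 2: 1.265. ant pupae: 0.929 < 1.265 → exclude; stop.
Optimal diet: beetle grubs, cutworms — 2 of 4 types.

2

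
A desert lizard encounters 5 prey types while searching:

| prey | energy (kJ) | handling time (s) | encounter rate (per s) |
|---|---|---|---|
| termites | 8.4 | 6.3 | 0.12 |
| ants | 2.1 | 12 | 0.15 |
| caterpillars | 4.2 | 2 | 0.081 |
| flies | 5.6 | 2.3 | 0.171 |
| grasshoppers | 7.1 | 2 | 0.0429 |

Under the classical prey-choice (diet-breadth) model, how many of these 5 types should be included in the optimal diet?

4

Rank by E/h (kJ/s): grasshoppers 3.55, flies 2.43, caterpillars 2.1, termites 1.33, ants 0.175. Include each in turn until the next type's E/h falls below the running intake rate.
Rate on top 1: 0.2805. flies: 2.43 > 0.2805 → include.
Rate on top 2: 0.8534. caterpillars: 2.1 > 0.8534 → include.
Rate on top 3: 0.9764. termites: 1.33 > 0.9764 → include.
Rate on top 4: 1.089. ants: 0.175 < 1.089 → exclude; stop.
Optimal diet: grasshoppers, flies, caterpillars, termites — 4 of 5 types.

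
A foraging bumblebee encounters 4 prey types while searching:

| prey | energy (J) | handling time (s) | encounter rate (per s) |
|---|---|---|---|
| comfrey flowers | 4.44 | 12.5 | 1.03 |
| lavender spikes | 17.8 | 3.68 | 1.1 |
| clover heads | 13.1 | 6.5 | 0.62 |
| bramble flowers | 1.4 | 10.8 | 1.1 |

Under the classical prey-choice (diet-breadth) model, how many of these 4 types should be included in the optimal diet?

1

E/h in descending order: lavender spikes 4.84, clover heads 2.02, comfrey flowers 0.355, bramble flowers 0.13 J/s. The optimal diet is the largest prefix of this list for which every included type satisfies E_i/h_i > R on the types above it.
Rate on top 1: 3.879. clover heads: 2.02 < 3.879 → exclude; stop.
Optimal diet: lavender spikes — 1 of 4 types.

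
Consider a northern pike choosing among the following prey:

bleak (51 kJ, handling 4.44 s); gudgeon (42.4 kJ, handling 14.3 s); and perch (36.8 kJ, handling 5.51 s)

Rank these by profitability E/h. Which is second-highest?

In descending order of E/h:
bleak: 51/4.44 = 11.5 kJ/s
perch: 36.8/5.51 = 6.68 kJ/s
gudgeon: 42.4/14.3 = 2.97 kJ/s

perch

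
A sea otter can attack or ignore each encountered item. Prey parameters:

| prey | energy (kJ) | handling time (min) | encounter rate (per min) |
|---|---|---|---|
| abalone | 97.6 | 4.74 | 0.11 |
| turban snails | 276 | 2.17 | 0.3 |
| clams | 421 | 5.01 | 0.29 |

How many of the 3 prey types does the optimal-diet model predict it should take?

2

Rank by E/h (kJ/min): turban snails 127, clams 84, abalone 20.6. Include each in turn until the next type's E/h falls below the running intake rate.
Rate on top 1: 50.15. clams: 84 > 50.15 → include.
Rate on top 2: 66.01. abalone: 20.6 < 66.01 → exclude; stop.
Optimal diet: turban snails, clams — 2 of 3 types.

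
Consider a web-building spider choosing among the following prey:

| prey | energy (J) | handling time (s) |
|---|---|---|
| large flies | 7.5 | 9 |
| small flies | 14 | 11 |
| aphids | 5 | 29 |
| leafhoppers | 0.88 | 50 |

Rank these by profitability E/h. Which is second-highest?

large flies

Profitability E/h (J/s): large flies = 7.5/9 = 0.833, small flies = 14/11 = 1.27, aphids = 5/29 = 0.172, leafhoppers = 0.88/50 = 0.0176.
Ranked: small flies > large flies > aphids > leafhoppers.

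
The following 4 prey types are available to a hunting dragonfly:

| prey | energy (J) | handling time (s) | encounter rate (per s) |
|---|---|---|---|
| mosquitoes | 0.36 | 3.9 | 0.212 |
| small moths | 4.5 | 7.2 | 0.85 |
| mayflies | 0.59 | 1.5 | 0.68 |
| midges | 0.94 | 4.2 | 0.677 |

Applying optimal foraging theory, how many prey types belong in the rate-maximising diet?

Profitabilities (E/h, J/s): small moths 0.625, mayflies 0.393, midges 0.224, mosquitoes 0.0923. Add prey in this order while the next type's profitability exceeds the intake rate on those already taken.
Rate on top 1: 0.5372. mayflies: 0.393 < 0.5372 → exclude; stop.
Optimal diet: small moths — 1 of 4 types.

1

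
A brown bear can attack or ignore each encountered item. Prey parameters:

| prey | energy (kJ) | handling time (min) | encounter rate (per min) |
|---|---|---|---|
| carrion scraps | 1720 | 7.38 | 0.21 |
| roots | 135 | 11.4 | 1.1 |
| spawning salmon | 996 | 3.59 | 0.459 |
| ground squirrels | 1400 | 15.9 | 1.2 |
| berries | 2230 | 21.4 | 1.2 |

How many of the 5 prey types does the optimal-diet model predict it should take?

2

Rank by E/h (kJ/min): spawning salmon 277, carrion scraps 233, berries 104, ground squirrels 88.1, roots 11.8. Include each in turn until the next type's E/h falls below the running intake rate.
Rate on top 1: 172.7. carrion scraps: 233 > 172.7 → include.
Rate on top 2: 195. berries: 104 < 195 → exclude; stop.
Optimal diet: spawning salmon, carrion scraps — 2 of 5 types.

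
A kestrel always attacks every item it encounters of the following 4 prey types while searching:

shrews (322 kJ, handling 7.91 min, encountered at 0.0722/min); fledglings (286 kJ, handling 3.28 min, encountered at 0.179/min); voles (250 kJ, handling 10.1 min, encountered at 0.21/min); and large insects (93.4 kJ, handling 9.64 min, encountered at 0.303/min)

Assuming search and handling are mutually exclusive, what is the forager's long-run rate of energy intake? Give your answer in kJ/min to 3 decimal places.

Energy encountered per unit search time: 0.0722×322 + 0.179×286 + 0.21×250 + 0.303×93.4 = 155.2 kJ/min.
Handling time per unit search time: 0.0722×7.91 + 0.179×3.28 + 0.21×10.1 + 0.303×9.64 = 6.2.
Rate = 155.2/(1 + 6.2) = 21.56 kJ/min.

21.561 kJ/min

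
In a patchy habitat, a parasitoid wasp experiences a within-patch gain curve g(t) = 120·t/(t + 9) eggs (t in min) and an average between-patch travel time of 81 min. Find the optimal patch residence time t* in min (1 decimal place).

27.0 min

Optimal t* satisfies g'(t*) = g(t*)/(T + t*).
g'(t) = 120·9/(t + 9)². Setting 120·9/(t+9)² = 120t/[(t+9)(81+t)] gives 9(81+t) = t(t+9), so t² = 9×81 = 729.
t* = √729 = 27 min.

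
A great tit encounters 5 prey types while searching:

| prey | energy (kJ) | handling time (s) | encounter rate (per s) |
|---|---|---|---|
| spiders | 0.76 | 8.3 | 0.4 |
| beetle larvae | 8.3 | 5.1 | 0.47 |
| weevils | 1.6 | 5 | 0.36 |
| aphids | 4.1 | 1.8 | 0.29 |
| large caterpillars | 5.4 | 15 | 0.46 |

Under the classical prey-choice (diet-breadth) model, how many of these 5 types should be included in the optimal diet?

Rank by E/h (kJ/s): aphids 2.28, beetle larvae 1.63, large caterpillars 0.36, weevils 0.32, spiders 0.0916. Include each in turn until the next type's E/h falls below the running intake rate.
Rate on top 1: 0.7812. beetle larvae: 1.63 > 0.7812 → include.
Rate on top 2: 1.299. large caterpillars: 0.36 < 1.299 → exclude; stop.
Optimal diet: aphids, beetle larvae — 2 of 5 types.

2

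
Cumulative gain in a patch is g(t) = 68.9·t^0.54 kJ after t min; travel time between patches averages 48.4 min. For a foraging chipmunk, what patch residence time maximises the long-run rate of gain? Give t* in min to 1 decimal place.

56.8 min

Optimal t* satisfies g'(t*) = g(t*)/(T + t*).
g'(t) = 0.54·68.9·t^-0.46. Setting 0.54·68.9·t^-0.46 = 68.9·t^0.54/(48.4+t) gives 0.54(48.4+t) = t, so 0.46·t = 0.54×48.4.
t* = 0.54×48.4/0.46 = 56.82 min.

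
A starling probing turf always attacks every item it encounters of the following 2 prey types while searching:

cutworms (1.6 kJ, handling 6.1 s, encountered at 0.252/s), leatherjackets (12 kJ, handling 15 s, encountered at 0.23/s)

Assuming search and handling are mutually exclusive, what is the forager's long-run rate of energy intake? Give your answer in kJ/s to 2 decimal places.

R = Σλ_iE_i / (1 + Σλ_ih_i)
Numerator: 0.252×1.6 + 0.23×12 = 3.163
Denominator: 1 + 0.252×6.1 + 0.23×15 = 5.987
R = 3.163/5.987 = 0.5283 kJ/s

0.53 kJ/s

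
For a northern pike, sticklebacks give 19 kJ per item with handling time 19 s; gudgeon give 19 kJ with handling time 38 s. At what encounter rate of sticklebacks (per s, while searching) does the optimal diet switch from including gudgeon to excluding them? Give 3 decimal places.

0.053 per s

Drop gudgeon once their profitability E₂/h₂ falls below the rate achievable on sticklebacks alone: E₂/h₂ = λE₁/(1 + λh₁).
Solve for λ: λE₁h₂ = E₂(1 + λh₁) → λ(E₁h₂ − E₂h₁) = E₂ → λ = E₂/(E₁h₂ − E₂h₁).
λ = 19/(19×38 − 19×19) = 19/361 = 0.05263 per s.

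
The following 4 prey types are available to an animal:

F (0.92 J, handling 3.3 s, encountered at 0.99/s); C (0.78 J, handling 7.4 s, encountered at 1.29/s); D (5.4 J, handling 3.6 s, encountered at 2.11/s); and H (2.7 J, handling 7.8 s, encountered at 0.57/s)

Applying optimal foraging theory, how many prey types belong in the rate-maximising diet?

E/h in descending order: D 1.5, H 0.346, F 0.279, C 0.105 J/s. The optimal diet is the largest prefix of this list for which every included type satisfies E_i/h_i > R on the types above it.
Rate on top 1: 1.326. H: 0.346 < 1.326 → exclude; stop.
Optimal diet: D — 1 of 4 types.

1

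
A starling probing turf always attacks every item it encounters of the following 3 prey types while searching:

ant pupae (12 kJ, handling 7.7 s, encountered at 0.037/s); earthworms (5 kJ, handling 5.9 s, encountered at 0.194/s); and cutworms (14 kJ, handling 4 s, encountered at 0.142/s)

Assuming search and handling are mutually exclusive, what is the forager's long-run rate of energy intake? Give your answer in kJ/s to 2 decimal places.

R = Σλ_iE_i / (1 + Σλ_ih_i)
Numerator: 0.037×12 + 0.194×5 + 0.142×14 = 3.402
Denominator: 1 + 0.037×7.7 + 0.194×5.9 + 0.142×4 = 2.998
R = 3.402/2.998 = 1.135 kJ/s

1.13 kJ/s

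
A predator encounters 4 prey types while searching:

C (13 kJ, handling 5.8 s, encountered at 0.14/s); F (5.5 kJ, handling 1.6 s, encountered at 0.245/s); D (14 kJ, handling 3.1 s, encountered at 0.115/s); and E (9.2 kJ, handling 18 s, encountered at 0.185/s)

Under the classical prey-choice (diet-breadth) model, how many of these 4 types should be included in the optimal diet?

3

E/h in descending order: D 4.52, F 3.44, C 2.24, E 0.511 kJ/s. The optimal diet is the largest prefix of this list for which every included type satisfies E_i/h_i > R on the types above it.
Rate on top 1: 1.187. F: 3.44 > 1.187 → include.
Rate on top 2: 1.691. C: 2.24 > 1.691 → include.
Rate on top 3: 1.866. E: 0.511 < 1.866 → exclude; stop.
Optimal diet: D, F, C — 3 of 4 types.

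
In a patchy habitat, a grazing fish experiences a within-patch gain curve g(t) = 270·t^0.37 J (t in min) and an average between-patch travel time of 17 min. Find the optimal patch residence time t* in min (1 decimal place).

10.0 min

By the marginal value theorem, leave when the instantaneous gain rate g'(t) equals the habitat-wide average g(t)/(T + t).
g'(t) = 0.37·270·t^-0.63. Setting 0.37·270·t^-0.63 = 270·t^0.37/(17+t) gives 0.37(17+t) = t, so 0.63·t = 0.37×17.
t* = 0.37×17/0.63 = 9.984 min.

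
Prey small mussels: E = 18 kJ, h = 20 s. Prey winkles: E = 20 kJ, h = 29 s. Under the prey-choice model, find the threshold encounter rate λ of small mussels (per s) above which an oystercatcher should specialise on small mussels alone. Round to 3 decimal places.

Drop winkles once their profitability E₂/h₂ falls below the rate achievable on small mussels alone: E₂/h₂ = λE₁/(1 + λh₁).
Solve for λ: λE₁h₂ = E₂(1 + λh₁) → λ(E₁h₂ − E₂h₁) = E₂ → λ = E₂/(E₁h₂ − E₂h₁).
λ = 20/(18×29 − 20×20) = 20/122 = 0.1639 per s.

0.164 per s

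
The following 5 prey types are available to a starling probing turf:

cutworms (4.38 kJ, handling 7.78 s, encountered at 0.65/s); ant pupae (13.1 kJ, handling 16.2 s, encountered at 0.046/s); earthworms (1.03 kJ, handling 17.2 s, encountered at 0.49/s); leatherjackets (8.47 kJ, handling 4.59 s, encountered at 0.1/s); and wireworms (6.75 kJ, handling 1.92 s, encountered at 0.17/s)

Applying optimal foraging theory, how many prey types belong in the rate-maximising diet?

2

E/h in descending order: wireworms 3.52, leatherjackets 1.85, ant pupae 0.809, cutworms 0.563, earthworms 0.0599 kJ/s. The optimal diet is the largest prefix of this list for which every included type satisfies E_i/h_i > R on the types above it.
Rate on top 1: 0.8651. leatherjackets: 1.85 > 0.8651 → include.
Rate on top 2: 1.117. ant pupae: 0.809 < 1.117 → exclude; stop.
Optimal diet: wireworms, leatherjackets — 2 of 5 types.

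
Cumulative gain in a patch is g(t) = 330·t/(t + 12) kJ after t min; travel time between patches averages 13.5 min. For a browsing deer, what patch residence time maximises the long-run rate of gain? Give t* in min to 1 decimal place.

12.7 min

By the marginal value theorem, leave when the instantaneous gain rate g'(t) equals the habitat-wide average g(t)/(T + t).
g'(t) = 330·12/(t + 12)². Setting 330·12/(t+12)² = 330t/[(t+12)(13.5+t)] gives 12(13.5+t) = t(t+12), so t² = 12×13.5 = 162.
t* = √162 = 12.73 min.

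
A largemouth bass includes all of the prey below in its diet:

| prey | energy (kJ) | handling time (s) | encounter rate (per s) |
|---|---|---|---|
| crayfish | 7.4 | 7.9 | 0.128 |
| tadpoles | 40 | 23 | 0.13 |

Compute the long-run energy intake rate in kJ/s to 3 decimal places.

1.229 kJ/s

R = Σλ_iE_i / (1 + Σλ_ih_i)
Numerator: 0.128×7.4 + 0.13×40 = 6.147
Denominator: 1 + 0.128×7.9 + 0.13×23 = 5.001
R = 6.147/5.001 = 1.229 kJ/s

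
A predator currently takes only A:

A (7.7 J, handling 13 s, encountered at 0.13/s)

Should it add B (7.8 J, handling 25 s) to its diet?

On A alone, R = ΣλE/(1+Σλh) = 1.001/2.69 = 0.3721 J/s.
B: E/h = 7.8/25 = 0.312 J/s.
0.312 < 0.3721, so adding B would lower the average — exclude it.

No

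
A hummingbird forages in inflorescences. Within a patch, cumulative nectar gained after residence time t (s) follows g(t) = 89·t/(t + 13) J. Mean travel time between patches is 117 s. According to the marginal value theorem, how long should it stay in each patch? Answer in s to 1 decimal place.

39.0 s

Maximise g(t)/(T+t): set derivative to zero → g'(t)(T+t) = g(t).
g'(t) = 89·13/(t + 13)². Setting 89·13/(t+13)² = 89t/[(t+13)(117+t)] gives 13(117+t) = t(t+13), so t² = 13×117 = 1521.
t* = √1521 = 39 s.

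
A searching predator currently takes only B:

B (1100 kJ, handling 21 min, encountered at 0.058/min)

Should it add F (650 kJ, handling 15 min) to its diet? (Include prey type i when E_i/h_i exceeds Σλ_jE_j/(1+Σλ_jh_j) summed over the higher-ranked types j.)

Yes

Intake rate on the current diet: R = (0.058×1100) / (1 + 0.058×21) = 63.8/2.218 = 28.76 kJ/min.
Profitability of F: 650/15 = 43.33 kJ/min.
43.33 > 28.76, so adding F raises the average — include it.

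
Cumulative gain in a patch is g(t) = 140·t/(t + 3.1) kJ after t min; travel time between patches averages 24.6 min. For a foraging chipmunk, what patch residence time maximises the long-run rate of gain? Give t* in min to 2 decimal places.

Maximise g(t)/(T+t): set derivative to zero → g'(t)(T+t) = g(t).
g'(t) = 140·3.1/(t + 3.1)². Setting 140·3.1/(t+3.1)² = 140t/[(t+3.1)(24.6+t)] gives 3.1(24.6+t) = t(t+3.1), so t² = 3.1×24.6 = 76.26.
t* = √76.26 = 8.733 min.

8.73 min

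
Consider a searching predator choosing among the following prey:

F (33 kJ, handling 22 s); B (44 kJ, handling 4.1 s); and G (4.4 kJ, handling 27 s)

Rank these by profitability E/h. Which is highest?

B

Profitability E/h (kJ/s): F = 33/22 = 1.5, B = 44/4.1 = 10.7, G = 4.4/27 = 0.163.
Ranked: B > F > G.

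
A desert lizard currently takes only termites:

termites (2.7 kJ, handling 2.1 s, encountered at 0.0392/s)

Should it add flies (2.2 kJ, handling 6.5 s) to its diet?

Yes

Current rate: (0.0392×2.7)/(1 + 0.0392×2.1) = 0.09779 kJ/s.
flies: E/h = 2.2/6.5 = 0.3385 kJ/s.
0.3385 > 0.09779, so adding flies raises the average — include it.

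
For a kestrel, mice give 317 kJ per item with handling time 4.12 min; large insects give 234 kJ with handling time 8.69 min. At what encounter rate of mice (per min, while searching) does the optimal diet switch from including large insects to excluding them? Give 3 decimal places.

0.131 per min

The zero-one rule: include large insects iff E₂/h₂ > λE₁/(1+λh₁). Equality gives the switch point.
λE₁h₂ = E₂ + λE₂h₁ ⇒ λ = E₂/(E₁h₂ − E₂h₁) = 234/(2755 − 964.1) = 0.1307 per min.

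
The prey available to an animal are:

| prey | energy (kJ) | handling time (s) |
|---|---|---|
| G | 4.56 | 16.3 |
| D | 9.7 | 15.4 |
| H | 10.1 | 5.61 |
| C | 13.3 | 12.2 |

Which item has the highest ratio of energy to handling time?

Profitability E/h (kJ/s): G = 4.56/16.3 = 0.28, D = 9.7/15.4 = 0.63, H = 10.1/5.61 = 1.8, C = 13.3/12.2 = 1.09.
Ranked: H > C > D > G.

H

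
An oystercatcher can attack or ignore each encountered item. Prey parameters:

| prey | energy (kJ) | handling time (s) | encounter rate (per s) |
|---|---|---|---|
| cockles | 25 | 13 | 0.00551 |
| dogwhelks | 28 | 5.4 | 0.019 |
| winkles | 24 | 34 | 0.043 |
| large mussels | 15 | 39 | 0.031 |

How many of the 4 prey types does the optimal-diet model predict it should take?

Profitabilities (E/h, kJ/s): dogwhelks 5.19, cockles 1.92, winkles 0.706, large mussels 0.385. Add prey in this order while the next type's profitability exceeds the intake rate on those already taken.
Rate on top 1: 0.4825. cockles: 1.92 > 0.4825 → include.
Rate on top 2: 0.5704. winkles: 0.706 > 0.5704 → include.
Rate on top 3: 0.6455. large mussels: 0.385 < 0.6455 → exclude; stop.
Optimal diet: dogwhelks, cockles, winkles — 3 of 4 types.

3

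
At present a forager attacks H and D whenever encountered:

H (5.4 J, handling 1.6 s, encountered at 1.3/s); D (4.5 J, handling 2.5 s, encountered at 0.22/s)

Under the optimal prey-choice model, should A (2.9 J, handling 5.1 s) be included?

No

Current rate: (1.3×5.4 + 0.22×4.5)/(1 + 1.3×1.6 + 0.22×2.5) = 2.207 J/s.
Profitability of A: 2.9/5.1 = 0.5686 J/s.
Since 0.5686 < R, time spent handling A is better spent searching.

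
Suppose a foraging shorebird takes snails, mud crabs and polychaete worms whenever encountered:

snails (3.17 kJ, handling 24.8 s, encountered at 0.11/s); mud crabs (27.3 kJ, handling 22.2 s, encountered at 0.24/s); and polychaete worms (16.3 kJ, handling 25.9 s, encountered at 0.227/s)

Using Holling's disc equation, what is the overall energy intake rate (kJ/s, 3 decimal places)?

Energy encountered per unit search time: 0.11×3.17 + 0.24×27.3 + 0.227×16.3 = 10.6 kJ/s.
Handling time per unit search time: 0.11×24.8 + 0.24×22.2 + 0.227×25.9 = 13.94.
Rate = 10.6/(1 + 13.94) = 0.7098 kJ/s.

0.710 kJ/s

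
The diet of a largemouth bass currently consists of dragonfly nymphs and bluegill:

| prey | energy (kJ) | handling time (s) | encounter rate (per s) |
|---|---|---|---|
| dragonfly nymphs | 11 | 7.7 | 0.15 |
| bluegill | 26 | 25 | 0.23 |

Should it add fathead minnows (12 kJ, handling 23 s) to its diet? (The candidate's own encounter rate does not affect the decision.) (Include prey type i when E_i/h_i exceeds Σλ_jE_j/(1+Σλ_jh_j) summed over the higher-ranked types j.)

On dragonfly nymphs and bluegill alone, R = ΣλE/(1+Σλh) = 7.63/7.905 = 0.9652 kJ/s.
Profitability of fathead minnows: 12/23 = 0.5217 kJ/s.
0.5217 < 0.9652, so adding fathead minnows would lower the average — exclude it.

No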